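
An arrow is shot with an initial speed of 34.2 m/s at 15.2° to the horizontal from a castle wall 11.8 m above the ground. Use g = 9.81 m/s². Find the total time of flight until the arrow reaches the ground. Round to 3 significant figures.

2.71 s

Vertical component: v_y = 34.2 sin 15.2° = 8.967 m/s.
Taking up as positive with launch at y = 11.8 m, landing at y = 0: 0 = 11.8 + 8.967 t − ½(9.81) t².
Solving 4.905 t² − 8.967 t − 11.8 = 0 gives t = [8.967 + √(8.967² + 4·4.905·11.8)] / 9.810 = 2.71 s.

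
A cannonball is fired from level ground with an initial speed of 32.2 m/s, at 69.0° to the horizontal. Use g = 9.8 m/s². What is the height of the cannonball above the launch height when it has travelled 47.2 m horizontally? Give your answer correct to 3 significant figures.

v_x = 32.2 cos 69.0° = 11.54 m/s, v_y0 = 32.2 sin 69.0° = 30.06 m/s.
Time to reach x = 47.2 m: t = x / v_x = 47.2 / 11.54 = 4.090 s.
y = v_y0 t − ½ g t² = 30.06×4.090 − 4.900×4.090² = 41.0 m.

41.0 m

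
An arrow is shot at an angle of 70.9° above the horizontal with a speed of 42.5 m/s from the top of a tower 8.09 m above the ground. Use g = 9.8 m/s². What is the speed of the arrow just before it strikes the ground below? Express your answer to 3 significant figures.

v_x = 42.5 cos 70.9° = 13.91 m/s is unchanged throughout.
For the vertical component, v_y² = v_y0² + 2 g h = (40.16)² + 2×9.8×8.09 = 1771, so |v_y| = 42.08 m/s.
Impact speed = √(v_x² + v_y²) = √(193.5 + 1771) = 44.3 m/s.

44.3 m/s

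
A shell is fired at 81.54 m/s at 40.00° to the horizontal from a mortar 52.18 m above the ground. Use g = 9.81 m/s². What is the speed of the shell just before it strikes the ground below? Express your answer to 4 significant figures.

87.59 m/s

v_x = 81.54 cos 40.00° = 62.463 m/s is unchanged throughout.
For the vertical component, v_y² = v_y0² + 2 g h = (52.413)² + 2×9.81×52.18 = 3770.9, so |v_y| = 61.408 m/s.
Impact speed = √(v_x² + v_y²) = √(3901.6 + 3770.9) = 87.59 m/s.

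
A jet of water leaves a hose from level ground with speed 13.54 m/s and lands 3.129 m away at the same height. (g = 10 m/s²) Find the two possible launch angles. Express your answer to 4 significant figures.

4.914° and 85.09°

Level-ground range: R = v₀² sin(2θ)/g ⇒ sin 2θ = R g / v₀² = 3.129×10/13.54² = 0.1707.
2θ = arcsin(0.1707) = 9.8285° or 180° − 9.8285° = 170.1715°.
So θ = 4.914° or θ = 85.09°.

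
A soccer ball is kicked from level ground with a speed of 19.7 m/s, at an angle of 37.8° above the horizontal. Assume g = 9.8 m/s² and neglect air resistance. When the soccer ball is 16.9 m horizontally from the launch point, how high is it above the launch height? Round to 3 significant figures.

7.33 m

v_x = 19.7 cos 37.8° = 15.57 m/s, v_y0 = 19.7 sin 37.8° = 12.07 m/s.
Time to reach x = 16.9 m: t = x / v_x = 16.9 / 15.57 = 1.085 s.
y = v_y0 t − ½ g t² = 12.07×1.085 − 4.900×1.085² = 7.33 m.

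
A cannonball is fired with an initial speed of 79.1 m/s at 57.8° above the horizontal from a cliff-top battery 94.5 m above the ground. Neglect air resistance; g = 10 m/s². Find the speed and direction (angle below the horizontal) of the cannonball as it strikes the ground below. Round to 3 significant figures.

90.3 m/s at 62.2° below the horizontal

v_x = 79.1 cos 57.8° = 42.15 m/s (constant).
|v_y| at impact = √((66.93)² + 2×10×94.5) = 79.81 m/s.
Speed = √(42.15² + 79.81²) = 90.3 m/s; angle = arctan(79.81/42.15) = 62.2° below horizontal.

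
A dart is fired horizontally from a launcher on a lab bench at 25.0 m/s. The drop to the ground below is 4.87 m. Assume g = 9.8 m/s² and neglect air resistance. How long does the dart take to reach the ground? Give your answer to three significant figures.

The horizontal speed doesn't affect the fall. With v_y0 = 0, h = ½ g t².
t = √(2 × 4.87 / 9.8) = √0.9939 = 0.997 s.

0.997 s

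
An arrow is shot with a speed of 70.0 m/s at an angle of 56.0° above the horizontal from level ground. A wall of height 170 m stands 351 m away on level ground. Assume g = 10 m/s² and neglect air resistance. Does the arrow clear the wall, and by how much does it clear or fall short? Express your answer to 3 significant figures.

No — it falls 51.7 m short of clearing the wall.

v_x = 70.0 cos 56.0° = 39.14 m/s; v_y0 = 70.0 sin 56.0° = 58.03 m/s.
Time to reach the wall: t = 351 / 39.14 = 8.968 s.
Height at that point: y = 58.03×8.968 − 5.000×8.968² = 118.3 m.
That is 170 − 118.3 = 51.7 m below the top of the wall, so the arrow does not clear it.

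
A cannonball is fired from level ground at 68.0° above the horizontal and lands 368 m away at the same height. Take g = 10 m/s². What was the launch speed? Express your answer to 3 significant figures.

72.8 m/s

On level ground, R = v₀² sin(2θ) / g, so v₀ = √(R g / sin 2θ).
sin(2 × 68.0°) = 0.6947.
v₀ = √(368 × 10 / 0.6947) = √5297 = 72.8 m/s.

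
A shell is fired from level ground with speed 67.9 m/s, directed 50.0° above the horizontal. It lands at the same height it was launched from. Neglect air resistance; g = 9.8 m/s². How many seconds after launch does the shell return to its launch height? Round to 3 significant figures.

Vertical component: v_y = 67.9 sin 50.0° = 52.01 m/s.
For a projectile landing at launch height, time of flight is t = 2 v_y / g = 2 × 52.01 / 9.8 = 10.6 s.

10.6 s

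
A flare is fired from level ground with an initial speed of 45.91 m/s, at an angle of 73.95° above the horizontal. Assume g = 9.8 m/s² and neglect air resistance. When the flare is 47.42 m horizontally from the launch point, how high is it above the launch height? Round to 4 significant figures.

96.44 m

v_x = 45.91 cos 73.95° = 12.693 m/s, v_y0 = 45.91 sin 73.95° = 44.120 m/s.
Time to reach x = 47.42 m: t = x / v_x = 47.42 / 12.693 = 3.7359 s.
y = v_y0 t − ½ g t² = 44.120×3.7359 − 4.900×3.7359² = 96.44 m.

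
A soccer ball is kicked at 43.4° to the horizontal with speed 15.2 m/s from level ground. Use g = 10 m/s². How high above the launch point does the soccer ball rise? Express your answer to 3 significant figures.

Vertical component of launch velocity: v_y = 15.2 sin 43.4° = 10.44 m/s.
At the highest point the vertical velocity is zero, so v_y² = 2 g h_max.
h_max = (10.44)² / (2 × 10) = 109.0 / 20.00 = 5.45 m.

5.45 m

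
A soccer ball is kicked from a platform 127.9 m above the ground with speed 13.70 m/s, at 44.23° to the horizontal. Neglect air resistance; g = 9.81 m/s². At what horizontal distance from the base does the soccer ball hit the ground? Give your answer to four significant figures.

60.59 m

Components: v_x = 13.70 cos 44.23° = 9.8167 m/s, v_y = 13.70 sin 44.23° = 9.5563 m/s.
Vertical: 0 = 127.9 + 9.5563 t − ½(9.81) t² ⇒ 4.905 t² − 9.5563 t − 127.9 = 0.
t = [9.5563 + √(91.323 + 2509.4)] / 9.810 = 6.1726 s.
Horizontal: R = v_x · t = 9.8167 × 6.1726 = 60.59 m.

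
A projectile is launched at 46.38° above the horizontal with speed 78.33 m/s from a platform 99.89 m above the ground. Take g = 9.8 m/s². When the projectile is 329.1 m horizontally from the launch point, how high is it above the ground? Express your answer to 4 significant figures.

263.5 m

v_x = 78.33 cos 46.38° = 54.038 m/s, v_y0 = 78.33 sin 46.38° = 56.706 m/s.
Time to reach x = 329.1 m: t = x / v_x = 329.1 / 54.038 = 6.0902 s.
y = 99.89 + v_y0 t − ½ g t² = 99.89 + 56.706×6.0902 − 4.900×6.0902² = 263.5 m.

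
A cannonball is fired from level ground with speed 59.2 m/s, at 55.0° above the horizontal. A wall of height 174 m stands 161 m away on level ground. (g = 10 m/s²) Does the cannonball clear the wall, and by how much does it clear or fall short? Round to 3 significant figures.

v_x = 59.2 cos 55.0° = 33.96 m/s; v_y0 = 59.2 sin 55.0° = 48.49 m/s.
Time to reach the wall: t = 161 / 33.96 = 4.741 s.
Height at that point: y = 48.49×4.741 − 5.000×4.741² = 117.5 m.
That is 174 − 117.5 = 56.5 m below the top of the wall, so the cannonball does not clear it.

No — it falls 56.5 m short of clearing the wall.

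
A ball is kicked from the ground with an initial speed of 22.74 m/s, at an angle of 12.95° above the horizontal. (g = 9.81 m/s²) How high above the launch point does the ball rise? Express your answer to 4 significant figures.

1.324 m

Vertical component of launch velocity: v_y = 22.74 sin 12.95° = 5.0960 m/s.
At the highest point the vertical velocity is zero, so v_y² = 2 g h_max.
h_max = (5.0960)² / (2 × 9.81) = 25.969 / 19.62 = 1.324 m.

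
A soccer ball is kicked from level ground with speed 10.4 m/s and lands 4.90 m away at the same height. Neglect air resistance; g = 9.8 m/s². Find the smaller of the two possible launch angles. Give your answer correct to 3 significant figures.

13.2°

Level-ground range: R = v₀² sin(2θ)/g ⇒ sin 2θ = R g / v₀² = 4.90×9.8/10.4² = 0.4440.
2θ = arcsin(0.4440) = 26.36° or 180° − 26.36° = 153.64°.
So θ = 13.2° or θ = 76.8°.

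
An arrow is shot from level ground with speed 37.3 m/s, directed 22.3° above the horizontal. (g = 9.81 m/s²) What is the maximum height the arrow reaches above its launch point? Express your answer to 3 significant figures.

10.2 m

Vertical component of launch velocity: v_y = 37.3 sin 22.3° = 14.15 m/s.
At the highest point the vertical velocity is zero, so v_y² = 2 g h_max.
h_max = (14.15)² / (2 × 9.81) = 200.2 / 19.62 = 10.2 m.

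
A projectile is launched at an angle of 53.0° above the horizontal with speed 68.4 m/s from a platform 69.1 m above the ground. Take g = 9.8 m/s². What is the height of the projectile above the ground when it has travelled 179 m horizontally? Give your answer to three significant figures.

v_x = 68.4 cos 53.0° = 41.16 m/s, v_y0 = 68.4 sin 53.0° = 54.63 m/s.
Time to reach x = 179 m: t = x / v_x = 179 / 41.16 = 4.349 s.
y = 69.1 + v_y0 t − ½ g t² = 69.1 + 54.63×4.349 − 4.900×4.349² = 214 m.

214 m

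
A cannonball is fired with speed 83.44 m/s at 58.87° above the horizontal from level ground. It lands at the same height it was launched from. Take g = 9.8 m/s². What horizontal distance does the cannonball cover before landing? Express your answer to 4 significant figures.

628.8 m

For level ground, R = v₀² sin(2θ) / g.
sin(2 × 58.87°) = sin 117.74° = 0.8851.
R = (83.44)² × 0.8851 / 9.8 = 628.8 m.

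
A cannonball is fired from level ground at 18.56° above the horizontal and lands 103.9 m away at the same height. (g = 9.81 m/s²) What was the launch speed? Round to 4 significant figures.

41.10 m/s

On level ground, R = v₀² sin(2θ) / g, so v₀ = √(R g / sin 2θ).
sin(2 × 18.56°) = 0.6035.
v₀ = √(103.9 × 9.81 / 0.6035) = √1688.9 = 41.10 m/s.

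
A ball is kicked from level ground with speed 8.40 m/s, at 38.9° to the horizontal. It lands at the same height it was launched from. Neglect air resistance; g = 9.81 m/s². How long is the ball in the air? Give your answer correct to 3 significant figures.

1.08 s

Vertical component: v_y = 8.40 sin 38.9° = 5.275 m/s.
For a projectile landing at launch height, time of flight is t = 2 v_y / g = 2 × 5.275 / 9.81 = 1.08 s.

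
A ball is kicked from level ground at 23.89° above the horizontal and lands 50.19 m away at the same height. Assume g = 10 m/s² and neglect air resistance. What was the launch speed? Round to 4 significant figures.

On level ground, R = v₀² sin(2θ) / g, so v₀ = √(R g / sin 2θ).
sin(2 × 23.89°) = 0.7406.
v₀ = √(50.19 × 10 / 0.7406) = √677.69 = 26.03 m/s.

26.03 m/s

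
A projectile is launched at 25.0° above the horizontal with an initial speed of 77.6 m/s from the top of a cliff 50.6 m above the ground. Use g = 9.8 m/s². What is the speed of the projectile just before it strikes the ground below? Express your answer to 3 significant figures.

v_x = 77.6 cos 25.0° = 70.33 m/s is unchanged throughout.
For the vertical component, v_y² = v_y0² + 2 g h = (32.80)² + 2×9.8×50.6 = 2068, so |v_y| = 45.48 m/s.
Impact speed = √(v_x² + v_y²) = √(4946 + 2068) = 83.7 m/s.

83.7 m/s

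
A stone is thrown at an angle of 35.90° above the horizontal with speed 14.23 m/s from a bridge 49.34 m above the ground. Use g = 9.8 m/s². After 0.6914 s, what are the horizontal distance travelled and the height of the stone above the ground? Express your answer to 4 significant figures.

v_x = 14.23 cos 35.90° = 11.527 m/s; v_y0 = 14.23 sin 35.90° = 8.3441 m/s.
x = v_x t = 11.527 × 0.6914 = 7.970 m.
y = 49.34 + v_y0 t − ½ g t² = 52.77 m.

x = 7.970 m, y = 52.77 m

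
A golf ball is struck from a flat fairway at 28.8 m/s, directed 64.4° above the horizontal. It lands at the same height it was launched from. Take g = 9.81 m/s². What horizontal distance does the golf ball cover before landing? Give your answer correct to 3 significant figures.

For level ground, R = v₀² sin(2θ) / g.
sin(2 × 64.4°) = sin 128.8° = 0.7793.
R = (28.8)² × 0.7793 / 9.81 = 65.9 m.

65.9 m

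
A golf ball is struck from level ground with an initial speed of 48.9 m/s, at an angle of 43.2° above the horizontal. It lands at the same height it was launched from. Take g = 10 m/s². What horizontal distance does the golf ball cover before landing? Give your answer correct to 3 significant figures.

Components: v_x = 48.9 cos 43.2° = 35.65 m/s, v_y = 48.9 sin 43.2° = 33.47 m/s.
Time of flight (same landing height): t = 2 v_y / g = 2 × 33.47 / 10 = 6.694 s.
Range: R = v_x · t = 35.65 × 6.694 = 239 m.

239 m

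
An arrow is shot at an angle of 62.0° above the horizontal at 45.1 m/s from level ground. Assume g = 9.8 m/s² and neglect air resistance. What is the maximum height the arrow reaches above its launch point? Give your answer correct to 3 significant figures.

Vertical component of launch velocity: v_y = 45.1 sin 62.0° = 39.82 m/s.
At the highest point the vertical velocity is zero, so v_y² = 2 g h_max.
h_max = (39.82)² / (2 × 9.8) = 1586 / 19.60 = 80.9 m.

80.9 m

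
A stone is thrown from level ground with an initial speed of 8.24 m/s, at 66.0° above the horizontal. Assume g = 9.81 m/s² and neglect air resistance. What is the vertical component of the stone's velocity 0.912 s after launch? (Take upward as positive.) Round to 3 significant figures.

Initial vertical component: v_y0 = 8.24 sin 66.0° = 7.528 m/s.
v_y(t) = v_y0 − g t = 7.528 − 9.81 × 0.912 = -1.42 m/s.

-1.42 m/s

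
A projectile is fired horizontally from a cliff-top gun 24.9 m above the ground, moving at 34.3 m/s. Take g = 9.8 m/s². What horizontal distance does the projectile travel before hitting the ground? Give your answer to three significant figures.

77.3 m

Initial vertical velocity is zero, so the fall time comes from h = ½ g t²: t = √(2 × 24.9 / 9.8) = 2.254 s.
Horizontal motion is uniform at 34.3 m/s, so x = 34.3 × 2.254 = 77.3 m.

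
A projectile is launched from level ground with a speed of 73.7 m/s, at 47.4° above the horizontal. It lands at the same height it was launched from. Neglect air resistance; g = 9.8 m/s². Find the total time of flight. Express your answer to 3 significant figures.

Vertical component: v_y = 73.7 sin 47.4° = 54.25 m/s.
For a projectile landing at launch height, time of flight is t = 2 v_y / g = 2 × 54.25 / 9.8 = 11.1 s.

11.1 s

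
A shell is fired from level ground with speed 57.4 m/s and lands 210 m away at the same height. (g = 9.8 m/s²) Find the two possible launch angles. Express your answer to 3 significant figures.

19.3° and 70.7°

Level-ground range: R = v₀² sin(2θ)/g ⇒ sin 2θ = R g / v₀² = 210×9.8/57.4² = 0.6246.
2θ = arcsin(0.6246) = 38.65° or 180° − 38.65° = 141.35°.
So θ = 19.3° or θ = 70.7°.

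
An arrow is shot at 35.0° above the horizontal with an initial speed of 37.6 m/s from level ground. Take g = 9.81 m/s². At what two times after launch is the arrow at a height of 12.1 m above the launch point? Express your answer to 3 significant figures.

v_y0 = 37.6 sin 35.0° = 21.57 m/s.
Set y = v_y0 t − ½ g t² = 12.1: 4.905 t² − 21.57 t + 12.1 = 0.
t = [21.57 ± √(465.3 − 237.4)] / 9.81 = (21.57 ± 15.10) / 9.81, giving t = 0.660 s or t = 3.74 s.
So the arrow is at 12.1 m at t = 0.660 s (rising) and t = 3.74 s (falling).

0.660 s and 3.74 s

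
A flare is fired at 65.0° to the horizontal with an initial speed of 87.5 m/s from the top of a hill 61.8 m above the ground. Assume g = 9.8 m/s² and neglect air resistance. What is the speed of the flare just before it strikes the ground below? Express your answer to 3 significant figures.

v_x = 87.5 cos 65.0° = 36.98 m/s is unchanged throughout.
For the vertical component, v_y² = v_y0² + 2 g h = (79.30)² + 2×9.8×61.8 = 7500, so |v_y| = 86.60 m/s.
Impact speed = √(v_x² + v_y²) = √(1368 + 7500) = 94.2 m/s.

94.2 m/s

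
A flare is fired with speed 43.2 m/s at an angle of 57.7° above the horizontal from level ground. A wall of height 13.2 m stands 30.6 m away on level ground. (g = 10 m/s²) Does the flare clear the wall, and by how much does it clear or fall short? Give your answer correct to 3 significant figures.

v_x = 43.2 cos 57.7° = 23.08 m/s; v_y0 = 43.2 sin 57.7° = 36.52 m/s.
Time to reach the wall: t = 30.6 / 23.08 = 1.326 s.
Height at that point: y = 36.52×1.326 − 5.000×1.326² = 39.63 m.
That is 39.63 − 13.2 = 26.4 m above the top of the wall, so the flare clears it.

Yes — it clears the wall by 26.4 m.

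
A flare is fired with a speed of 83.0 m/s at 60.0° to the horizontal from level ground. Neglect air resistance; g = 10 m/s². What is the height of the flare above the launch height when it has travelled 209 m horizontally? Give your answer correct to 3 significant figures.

v_x = 83.0 cos 60.0° = 41.50 m/s, v_y0 = 83.0 sin 60.0° = 71.88 m/s.
Time to reach x = 209 m: t = x / v_x = 209 / 41.50 = 5.036 s.
y = v_y0 t − ½ g t² = 71.88×5.036 − 5.000×5.036² = 235 m.

235 m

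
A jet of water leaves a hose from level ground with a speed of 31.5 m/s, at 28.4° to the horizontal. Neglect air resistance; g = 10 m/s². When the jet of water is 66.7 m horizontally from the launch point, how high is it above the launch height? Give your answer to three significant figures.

v_x = 31.5 cos 28.4° = 27.71 m/s, v_y0 = 31.5 sin 28.4° = 14.98 m/s.
Time to reach x = 66.7 m: t = x / v_x = 66.7 / 27.71 = 2.407 s.
y = v_y0 t − ½ g t² = 14.98×2.407 − 5.000×2.407² = 7.09 m.

7.09 m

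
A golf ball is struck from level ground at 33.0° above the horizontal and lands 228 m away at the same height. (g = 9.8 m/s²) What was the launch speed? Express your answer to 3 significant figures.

49.5 m/s

On level ground, R = v₀² sin(2θ) / g, so v₀ = √(R g / sin 2θ).
sin(2 × 33.0°) = 0.9135.
v₀ = √(228 × 9.8 / 0.9135) = √2446 = 49.5 m/s.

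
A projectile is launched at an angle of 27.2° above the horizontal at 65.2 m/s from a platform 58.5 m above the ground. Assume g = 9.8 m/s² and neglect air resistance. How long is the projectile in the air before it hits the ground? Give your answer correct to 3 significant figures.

7.64 s

Vertical component: v_y = 65.2 sin 27.2° = 29.80 m/s.
Taking up as positive with launch at y = 58.5 m, landing at y = 0: 0 = 58.5 + 29.80 t − ½(9.8) t².
Solving 4.900 t² − 29.80 t − 58.5 = 0 gives t = [29.80 + √(29.80² + 4·4.900·58.5)] / 9.800 = 7.64 s.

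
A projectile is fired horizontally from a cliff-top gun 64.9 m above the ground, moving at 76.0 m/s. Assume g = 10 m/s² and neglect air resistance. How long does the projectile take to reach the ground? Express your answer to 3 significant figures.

The horizontal speed doesn't affect the fall. With v_y0 = 0, h = ½ g t².
t = √(2 × 64.9 / 10) = √12.98 = 3.60 s.

3.60 s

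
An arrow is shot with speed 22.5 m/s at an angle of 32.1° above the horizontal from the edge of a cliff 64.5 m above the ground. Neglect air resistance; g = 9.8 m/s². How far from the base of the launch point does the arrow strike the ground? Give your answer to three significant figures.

96.2 m

Components: v_x = 22.5 cos 32.1° = 19.06 m/s, v_y = 22.5 sin 32.1° = 11.96 m/s.
Vertical: 0 = 64.5 + 11.96 t − ½(9.8) t² ⇒ 4.900 t² − 11.96 t − 64.5 = 0.
t = [11.96 + √(143.0 + 1264)] / 9.800 = 5.048 s.
Horizontal: R = v_x · t = 19.06 × 5.048 = 96.2 m.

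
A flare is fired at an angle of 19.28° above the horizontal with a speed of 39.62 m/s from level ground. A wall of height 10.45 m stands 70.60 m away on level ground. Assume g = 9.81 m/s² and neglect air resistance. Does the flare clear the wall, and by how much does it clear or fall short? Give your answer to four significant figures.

No — it falls 3.234 m short of clearing the wall.

v_x = 39.62 cos 19.28° = 37.398 m/s; v_y0 = 39.62 sin 19.28° = 13.082 m/s.
Time to reach the wall: t = 70.60 / 37.398 = 1.8878 s.
Height at that point: y = 13.082×1.8878 − 4.905×1.8878² = 7.2158 m.
That is 10.45 − 7.2158 = 3.234 m below the top of the wall, so the flare does not clear it.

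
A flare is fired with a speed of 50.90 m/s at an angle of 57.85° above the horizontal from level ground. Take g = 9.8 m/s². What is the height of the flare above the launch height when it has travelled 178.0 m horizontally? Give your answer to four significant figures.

71.59 m

v_x = 50.90 cos 57.85° = 27.086 m/s, v_y0 = 50.90 sin 57.85° = 43.095 m/s.
Time to reach x = 178.0 m: t = x / v_x = 178.0 / 27.086 = 6.5717 s.
y = v_y0 t − ½ g t² = 43.095×6.5717 − 4.900×6.5717² = 71.59 m.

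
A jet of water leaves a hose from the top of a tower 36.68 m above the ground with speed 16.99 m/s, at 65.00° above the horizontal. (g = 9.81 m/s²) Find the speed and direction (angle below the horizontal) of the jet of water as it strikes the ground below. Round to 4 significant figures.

v_x = 16.99 cos 65.00° = 7.1803 m/s (constant).
|v_y| at impact = √((15.398)² + 2×9.81×36.68) = 30.932 m/s.
Speed = √(7.1803² + 30.932²) = 31.75 m/s; angle = arctan(30.932/7.1803) = 76.93° below horizontal.

31.75 m/s at 76.93° below the horizontal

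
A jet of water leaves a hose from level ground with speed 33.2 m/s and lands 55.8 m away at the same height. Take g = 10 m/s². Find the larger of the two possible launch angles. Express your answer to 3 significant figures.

Level-ground range: R = v₀² sin(2θ)/g ⇒ sin 2θ = R g / v₀² = 55.8×10/33.2² = 0.5062.
2θ = arcsin(0.5062) = 30.41° or 180° − 30.41° = 149.59°.
So θ = 15.2° or θ = 74.8°.

74.8°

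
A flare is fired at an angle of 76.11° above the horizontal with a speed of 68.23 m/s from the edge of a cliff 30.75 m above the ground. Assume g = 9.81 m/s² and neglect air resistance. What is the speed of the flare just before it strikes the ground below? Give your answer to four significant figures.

v_x = 68.23 cos 76.11° = 16.379 m/s is unchanged throughout.
For the vertical component, v_y² = v_y0² + 2 g h = (66.235)² + 2×9.81×30.75 = 4990.4, so |v_y| = 70.643 m/s.
Impact speed = √(v_x² + v_y²) = √(268.27 + 4990.4) = 72.52 m/s.

72.52 m/s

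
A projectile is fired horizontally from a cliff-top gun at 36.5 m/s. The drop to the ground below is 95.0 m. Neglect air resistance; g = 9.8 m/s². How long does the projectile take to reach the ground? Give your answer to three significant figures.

4.40 s

The horizontal speed doesn't affect the fall. With v_y0 = 0, h = ½ g t².
t = √(2 × 95.0 / 9.8) = √19.39 = 4.40 s.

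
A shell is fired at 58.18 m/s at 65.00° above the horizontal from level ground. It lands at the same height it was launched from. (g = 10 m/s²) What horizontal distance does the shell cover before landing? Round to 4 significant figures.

For level ground, R = v₀² sin(2θ) / g.
sin(2 × 65.00°) = sin 130.00° = 0.7660.
R = (58.18)² × 0.7660 / 10 = 259.3 m.

259.3 m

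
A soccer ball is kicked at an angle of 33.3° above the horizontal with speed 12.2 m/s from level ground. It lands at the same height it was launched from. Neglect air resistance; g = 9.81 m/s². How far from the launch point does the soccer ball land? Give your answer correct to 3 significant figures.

13.9 m

Components: v_x = 12.2 cos 33.3° = 10.20 m/s, v_y = 12.2 sin 33.3° = 6.698 m/s.
Time of flight (same landing height): t = 2 v_y / g = 2 × 6.698 / 9.81 = 1.366 s.
Range: R = v_x · t = 10.20 × 1.366 = 13.9 m.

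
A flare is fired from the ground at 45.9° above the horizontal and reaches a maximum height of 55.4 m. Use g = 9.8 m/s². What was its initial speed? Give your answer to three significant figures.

45.9 m/s

At maximum height v_y = 0, so (v₀ sin θ)² = 2 g H.
v₀ sin 45.9° = √(2 × 9.8 × 55.4) = 32.95 m/s.
v₀ = 32.95 / sin 45.9° = 32.95 / 0.7181 = 45.9 m/s.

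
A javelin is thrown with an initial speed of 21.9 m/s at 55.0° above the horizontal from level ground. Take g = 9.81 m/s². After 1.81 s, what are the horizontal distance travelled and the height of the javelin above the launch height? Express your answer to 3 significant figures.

x = 22.7 m, y = 16.4 m

v_x = 21.9 cos 55.0° = 12.56 m/s; v_y0 = 21.9 sin 55.0° = 17.94 m/s.
x = v_x t = 12.56 × 1.81 = 22.7 m.
y = v_y0 t − ½ g t² = 17.94×1.81 − 4.905×1.81² = 16.4 m.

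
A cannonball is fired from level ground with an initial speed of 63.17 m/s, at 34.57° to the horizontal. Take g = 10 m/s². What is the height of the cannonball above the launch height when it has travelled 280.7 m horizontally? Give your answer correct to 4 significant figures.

47.82 m

v_x = 63.17 cos 34.57° = 52.016 m/s, v_y0 = 63.17 sin 34.57° = 35.843 m/s.
Time to reach x = 280.7 m: t = x / v_x = 280.7 / 52.016 = 5.3964 s.
y = v_y0 t − ½ g t² = 35.843×5.3964 − 5.000×5.3964² = 47.82 m.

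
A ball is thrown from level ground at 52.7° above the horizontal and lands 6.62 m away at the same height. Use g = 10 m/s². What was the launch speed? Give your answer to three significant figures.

On level ground, R = v₀² sin(2θ) / g, so v₀ = √(R g / sin 2θ).
sin(2 × 52.7°) = 0.9641.
v₀ = √(6.62 × 10 / 0.9641) = √68.67 = 8.29 m/s.

8.29 m/s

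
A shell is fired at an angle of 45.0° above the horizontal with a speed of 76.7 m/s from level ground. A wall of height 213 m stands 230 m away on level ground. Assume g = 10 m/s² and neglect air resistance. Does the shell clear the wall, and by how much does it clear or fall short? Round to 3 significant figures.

No — it falls 72.9 m short of clearing the wall.

v_x = 76.7 cos 45.0° = 54.24 m/s; v_y0 = 76.7 sin 45.0° = 54.24 m/s.
Time to reach the wall: t = 230 / 54.24 = 4.240 s.
Height at that point: y = 54.24×4.240 − 5.000×4.240² = 140.1 m.
That is 213 − 140.1 = 72.9 m below the top of the wall, so the shell does not clear it.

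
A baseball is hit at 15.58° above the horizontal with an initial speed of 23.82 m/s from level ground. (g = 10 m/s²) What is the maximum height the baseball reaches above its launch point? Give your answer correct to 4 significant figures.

2.047 m

Vertical component of launch velocity: v_y = 23.82 sin 15.58° = 6.3977 m/s.
At the highest point the vertical velocity is zero, so v_y² = 2 g h_max.
h_max = (6.3977)² / (2 × 10) = 40.931 / 20.00 = 2.047 m.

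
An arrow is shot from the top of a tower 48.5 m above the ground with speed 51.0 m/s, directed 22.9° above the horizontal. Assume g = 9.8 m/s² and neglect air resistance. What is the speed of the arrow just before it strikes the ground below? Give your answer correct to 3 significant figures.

59.6 m/s

v_x = 51.0 cos 22.9° = 46.98 m/s is unchanged throughout.
For the vertical component, v_y² = v_y0² + 2 g h = (19.85)² + 2×9.8×48.5 = 1345, so |v_y| = 36.67 m/s.
Impact speed = √(v_x² + v_y²) = √(2207 + 1345) = 59.6 m/s.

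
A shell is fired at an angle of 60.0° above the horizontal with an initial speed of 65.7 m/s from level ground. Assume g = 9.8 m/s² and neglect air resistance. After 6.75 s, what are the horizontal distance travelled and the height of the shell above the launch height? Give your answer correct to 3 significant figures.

v_x = 65.7 cos 60.0° = 32.85 m/s; v_y0 = 65.7 sin 60.0° = 56.90 m/s.
x = v_x t = 32.85 × 6.75 = 222 m.
y = v_y0 t − ½ g t² = 56.90×6.75 − 4.900×6.75² = 161 m.

x = 222 m, y = 161 m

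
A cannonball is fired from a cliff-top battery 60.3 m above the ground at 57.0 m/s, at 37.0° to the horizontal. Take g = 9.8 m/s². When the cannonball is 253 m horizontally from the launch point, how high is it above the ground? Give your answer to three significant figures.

v_x = 57.0 cos 37.0° = 45.52 m/s, v_y0 = 57.0 sin 37.0° = 34.30 m/s.
Time to reach x = 253 m: t = x / v_x = 253 / 45.52 = 5.558 s.
y = 60.3 + v_y0 t − ½ g t² = 60.3 + 34.30×5.558 − 4.900×5.558² = 99.6 m.

99.6 m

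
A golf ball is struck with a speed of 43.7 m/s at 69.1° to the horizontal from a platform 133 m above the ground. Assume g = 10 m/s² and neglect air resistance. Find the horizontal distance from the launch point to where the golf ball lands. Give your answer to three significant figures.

166 m

Components: v_x = 43.7 cos 69.1° = 15.59 m/s, v_y = 43.7 sin 69.1° = 40.82 m/s.
Vertical: 0 = 133 + 40.82 t − ½(10) t² ⇒ 5.000 t² − 40.82 t − 133 = 0.
t = [40.82 + √(1666 + 2660)] / 10.00 = 10.66 s.
Horizontal: R = v_x · t = 15.59 × 10.66 = 166 m.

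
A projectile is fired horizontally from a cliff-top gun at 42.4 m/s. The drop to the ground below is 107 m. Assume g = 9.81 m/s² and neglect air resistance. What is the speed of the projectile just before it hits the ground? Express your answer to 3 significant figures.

Fall time: t = √(2 × 107 / 9.81) = 4.671 s.
At impact: v_x = 42.4 m/s (unchanged), v_y = g t = 9.81 × 4.671 = 45.82 m/s.
Speed = √(v_x² + v_y²) = √(1798 + 2099) = 62.4 m/s.

62.4 m/s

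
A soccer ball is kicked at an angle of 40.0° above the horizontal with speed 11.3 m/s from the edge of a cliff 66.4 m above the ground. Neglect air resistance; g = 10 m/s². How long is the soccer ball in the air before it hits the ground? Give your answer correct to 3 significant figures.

4.44 s

Vertical component: v_y = 11.3 sin 40.0° = 7.263 m/s.
Taking up as positive with launch at y = 66.4 m, landing at y = 0: 0 = 66.4 + 7.263 t − ½(10) t².
Solving 5.000 t² − 7.263 t − 66.4 = 0 gives t = [7.263 + √(7.263² + 4·5.000·66.4)] / 10.00 = 4.44 s.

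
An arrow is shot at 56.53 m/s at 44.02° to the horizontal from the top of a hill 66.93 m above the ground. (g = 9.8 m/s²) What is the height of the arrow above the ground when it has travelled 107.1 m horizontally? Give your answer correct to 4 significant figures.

v_x = 56.53 cos 44.02° = 40.651 m/s, v_y0 = 56.53 sin 44.02° = 39.283 m/s.
Time to reach x = 107.1 m: t = x / v_x = 107.1 / 40.651 = 2.6346 s.
y = 66.93 + v_y0 t − ½ g t² = 66.93 + 39.283×2.6346 − 4.900×2.6346² = 136.4 m.

136.4 m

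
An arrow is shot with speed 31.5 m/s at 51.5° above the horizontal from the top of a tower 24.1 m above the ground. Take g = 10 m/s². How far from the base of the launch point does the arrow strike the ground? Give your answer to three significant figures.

Components: v_x = 31.5 cos 51.5° = 19.61 m/s, v_y = 31.5 sin 51.5° = 24.65 m/s.
Vertical: 0 = 24.1 + 24.65 t − ½(10) t² ⇒ 5.000 t² − 24.65 t − 24.1 = 0.
t = [24.65 + √(607.6 + 482.0)] / 10.00 = 5.766 s.
Horizontal: R = v_x · t = 19.61 × 5.766 = 113 m.

113 m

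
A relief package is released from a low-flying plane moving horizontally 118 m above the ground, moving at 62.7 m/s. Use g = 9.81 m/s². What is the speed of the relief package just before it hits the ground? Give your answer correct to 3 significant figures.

Fall time: t = √(2 × 118 / 9.81) = 4.905 s.
At impact: v_x = 62.7 m/s (unchanged), v_y = g t = 9.81 × 4.905 = 48.12 m/s.
Speed = √(v_x² + v_y²) = √(3931 + 2316) = 79.0 m/s.

79.0 m/s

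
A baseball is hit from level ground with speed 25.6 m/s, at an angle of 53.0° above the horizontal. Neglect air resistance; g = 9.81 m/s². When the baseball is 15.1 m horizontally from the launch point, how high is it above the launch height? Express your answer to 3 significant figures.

15.3 m

v_x = 25.6 cos 53.0° = 15.41 m/s, v_y0 = 25.6 sin 53.0° = 20.45 m/s.
Time to reach x = 15.1 m: t = x / v_x = 15.1 / 15.41 = 0.9799 s.
y = v_y0 t − ½ g t² = 20.45×0.9799 − 4.905×0.9799² = 15.3 m.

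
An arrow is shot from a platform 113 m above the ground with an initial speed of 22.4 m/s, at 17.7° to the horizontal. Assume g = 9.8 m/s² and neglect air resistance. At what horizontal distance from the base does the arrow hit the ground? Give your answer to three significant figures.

118 m

Components: v_x = 22.4 cos 17.7° = 21.34 m/s, v_y = 22.4 sin 17.7° = 6.810 m/s.
Vertical: 0 = 113 + 6.810 t − ½(9.8) t² ⇒ 4.900 t² − 6.810 t − 113 = 0.
t = [6.810 + √(46.38 + 2215)] / 9.800 = 5.547 s.
Horizontal: R = v_x · t = 21.34 × 5.547 = 118 m.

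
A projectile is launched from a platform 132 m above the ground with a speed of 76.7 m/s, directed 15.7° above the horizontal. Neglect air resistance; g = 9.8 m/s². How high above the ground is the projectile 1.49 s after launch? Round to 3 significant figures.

152 m

v_y0 = 76.7 sin 15.7° = 20.76 m/s.
y(t) = 132 + v_y0 t − ½ g t² = 132 + 20.76×1.49 − ½×9.8×1.49² = 152 m.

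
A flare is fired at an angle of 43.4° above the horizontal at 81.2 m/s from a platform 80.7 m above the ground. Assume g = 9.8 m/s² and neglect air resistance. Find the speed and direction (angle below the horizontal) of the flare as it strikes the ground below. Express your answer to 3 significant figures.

v_x = 81.2 cos 43.4° = 59.00 m/s (constant).
|v_y| at impact = √((55.79)² + 2×9.8×80.7) = 68.51 m/s.
Speed = √(59.00² + 68.51²) = 90.4 m/s; angle = arctan(68.51/59.00) = 49.3° below horizontal.

90.4 m/s at 49.3° below the horizontal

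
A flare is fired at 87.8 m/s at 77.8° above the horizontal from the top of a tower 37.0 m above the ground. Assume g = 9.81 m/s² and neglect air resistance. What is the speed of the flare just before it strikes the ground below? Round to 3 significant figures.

91.8 m/s

v_x = 87.8 cos 77.8° = 18.55 m/s is unchanged throughout.
For the vertical component, v_y² = v_y0² + 2 g h = (85.82)² + 2×9.81×37.0 = 8091, so |v_y| = 89.95 m/s.
Impact speed = √(v_x² + v_y²) = √(344.1 + 8091) = 91.8 m/s.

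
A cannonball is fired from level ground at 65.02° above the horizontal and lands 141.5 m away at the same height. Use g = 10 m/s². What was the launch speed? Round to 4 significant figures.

On level ground, R = v₀² sin(2θ) / g, so v₀ = √(R g / sin 2θ).
sin(2 × 65.02°) = 0.7656.
v₀ = √(141.5 × 10 / 0.7656) = √1848.2 = 42.99 m/s.

42.99 m/s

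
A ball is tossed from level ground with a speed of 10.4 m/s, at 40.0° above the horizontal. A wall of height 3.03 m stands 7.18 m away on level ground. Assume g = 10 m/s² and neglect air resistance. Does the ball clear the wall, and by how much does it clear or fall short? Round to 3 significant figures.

v_x = 10.4 cos 40.0° = 7.967 m/s; v_y0 = 10.4 sin 40.0° = 6.685 m/s.
Time to reach the wall: t = 7.18 / 7.967 = 0.9012 s.
Height at that point: y = 6.685×0.9012 − 5.000×0.9012² = 1.964 m.
That is 3.03 − 1.964 = 1.07 m below the top of the wall, so the ball does not clear it.

No — it falls 1.07 m short of clearing the wall.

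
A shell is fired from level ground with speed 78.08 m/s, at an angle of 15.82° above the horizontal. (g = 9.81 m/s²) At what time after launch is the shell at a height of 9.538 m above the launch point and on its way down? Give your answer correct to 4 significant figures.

v_y0 = 78.08 sin 15.82° = 21.286 m/s.
Set y = v_y0 t − ½ g t² = 9.538: 4.905 t² − 21.286 t + 9.538 = 0.
t = [21.286 ± √(453.09 − 187.14)] / 9.81 = (21.286 ± 16.308) / 9.81, giving t = 0.5074 s or t = 3.832 s.
On the way down corresponds to the larger root: t = 3.832 s.

3.832 s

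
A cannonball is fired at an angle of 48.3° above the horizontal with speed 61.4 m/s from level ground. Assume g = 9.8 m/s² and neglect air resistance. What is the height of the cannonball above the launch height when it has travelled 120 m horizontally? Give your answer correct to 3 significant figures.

v_x = 61.4 cos 48.3° = 40.85 m/s, v_y0 = 61.4 sin 48.3° = 45.84 m/s.
Time to reach x = 120 m: t = x / v_x = 120 / 40.85 = 2.938 s.
y = v_y0 t − ½ g t² = 45.84×2.938 − 4.900×2.938² = 92.4 m.

92.4 m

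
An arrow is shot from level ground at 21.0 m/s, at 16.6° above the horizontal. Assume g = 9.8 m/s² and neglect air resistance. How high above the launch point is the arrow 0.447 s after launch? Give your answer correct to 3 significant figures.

v_y0 = 21.0 sin 16.6° = 5.999 m/s.
y(t) = v_y0 t − ½ g t² = 5.999×0.447 − 4.900×0.447² = 1.70 m.

1.70 m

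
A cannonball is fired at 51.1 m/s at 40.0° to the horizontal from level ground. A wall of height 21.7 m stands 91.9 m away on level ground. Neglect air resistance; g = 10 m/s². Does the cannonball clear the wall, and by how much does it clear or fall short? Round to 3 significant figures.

v_x = 51.1 cos 40.0° = 39.14 m/s; v_y0 = 51.1 sin 40.0° = 32.85 m/s.
Time to reach the wall: t = 91.9 / 39.14 = 2.348 s.
Height at that point: y = 32.85×2.348 − 5.000×2.348² = 49.57 m.
That is 49.57 − 21.7 = 27.9 m above the top of the wall, so the cannonball clears it.

Yes — it clears the wall by 27.9 m.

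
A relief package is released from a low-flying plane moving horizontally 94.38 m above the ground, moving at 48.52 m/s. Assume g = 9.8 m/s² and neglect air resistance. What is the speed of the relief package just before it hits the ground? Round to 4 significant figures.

Fall time: t = √(2 × 94.38 / 9.8) = 4.3888 s.
At impact: v_x = 48.52 m/s (unchanged), v_y = g t = 9.8 × 4.3888 = 43.010 m/s.
Speed = √(v_x² + v_y²) = √(2354.2 + 1849.9) = 64.84 m/s.

64.84 m/s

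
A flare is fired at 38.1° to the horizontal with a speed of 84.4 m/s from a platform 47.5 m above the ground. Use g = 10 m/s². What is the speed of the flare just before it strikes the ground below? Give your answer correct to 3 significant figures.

89.9 m/s

v_x = 84.4 cos 38.1° = 66.42 m/s is unchanged throughout.
For the vertical component, v_y² = v_y0² + 2 g h = (52.08)² + 2×10×47.5 = 3662, so |v_y| = 60.51 m/s.
Impact speed = √(v_x² + v_y²) = √(4412 + 3662) = 89.9 m/s.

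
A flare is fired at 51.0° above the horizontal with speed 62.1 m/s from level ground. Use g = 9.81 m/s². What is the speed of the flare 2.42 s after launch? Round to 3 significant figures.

v_x = 62.1 cos 51.0° = 39.08 m/s (constant).
v_y(t) = 62.1 sin 51.0° − g t = 48.26 − 9.81 × 2.42 = 24.52 m/s.
Speed = √(v_x² + v_y²) = √(1527 + 601.2) = 46.1 m/s.

46.1 m/s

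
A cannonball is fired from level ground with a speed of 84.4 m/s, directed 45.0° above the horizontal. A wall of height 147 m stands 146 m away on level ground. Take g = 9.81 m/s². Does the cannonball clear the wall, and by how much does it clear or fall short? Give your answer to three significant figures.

No — it falls 30.4 m short of clearing the wall.

v_x = 84.4 cos 45.0° = 59.68 m/s; v_y0 = 84.4 sin 45.0° = 59.68 m/s.
Time to reach the wall: t = 146 / 59.68 = 2.446 s.
Height at that point: y = 59.68×2.446 − 4.905×2.446² = 116.6 m.
That is 147 − 116.6 = 30.4 m below the top of the wall, so the cannonball does not clear it.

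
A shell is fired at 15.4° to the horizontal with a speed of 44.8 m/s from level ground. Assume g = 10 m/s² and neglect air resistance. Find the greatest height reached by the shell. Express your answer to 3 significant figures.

Vertical component of launch velocity: v_y = 44.8 sin 15.4° = 11.90 m/s.
At the highest point the vertical velocity is zero, so v_y² = 2 g h_max.
h_max = (11.90)² / (2 × 10) = 141.6 / 20.00 = 7.08 m.

7.08 m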